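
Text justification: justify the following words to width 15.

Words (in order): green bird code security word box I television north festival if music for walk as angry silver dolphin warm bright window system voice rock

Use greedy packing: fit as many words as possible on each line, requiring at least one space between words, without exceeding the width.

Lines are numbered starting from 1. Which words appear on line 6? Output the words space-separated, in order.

Line 1: ['green', 'bird', 'code'] (min_width=15, slack=0)
Line 2: ['security', 'word'] (min_width=13, slack=2)
Line 3: ['box', 'I'] (min_width=5, slack=10)
Line 4: ['television'] (min_width=10, slack=5)
Line 5: ['north', 'festival'] (min_width=14, slack=1)
Line 6: ['if', 'music', 'for'] (min_width=12, slack=3)
Line 7: ['walk', 'as', 'angry'] (min_width=13, slack=2)
Line 8: ['silver', 'dolphin'] (min_width=14, slack=1)
Line 9: ['warm', 'bright'] (min_width=11, slack=4)
Line 10: ['window', 'system'] (min_width=13, slack=2)
Line 11: ['voice', 'rock'] (min_width=10, slack=5)

Answer: if music for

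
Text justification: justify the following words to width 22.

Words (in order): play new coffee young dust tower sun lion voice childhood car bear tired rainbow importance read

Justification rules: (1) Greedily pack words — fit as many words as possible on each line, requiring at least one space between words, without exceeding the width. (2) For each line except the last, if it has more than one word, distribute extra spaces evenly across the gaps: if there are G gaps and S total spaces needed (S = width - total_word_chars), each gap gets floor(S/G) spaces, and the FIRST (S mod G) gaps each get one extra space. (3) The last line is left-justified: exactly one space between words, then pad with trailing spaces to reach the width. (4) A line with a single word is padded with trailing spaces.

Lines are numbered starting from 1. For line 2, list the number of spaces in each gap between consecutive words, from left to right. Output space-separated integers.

Line 1: ['play', 'new', 'coffee', 'young'] (min_width=21, slack=1)
Line 2: ['dust', 'tower', 'sun', 'lion'] (min_width=19, slack=3)
Line 3: ['voice', 'childhood', 'car'] (min_width=19, slack=3)
Line 4: ['bear', 'tired', 'rainbow'] (min_width=18, slack=4)
Line 5: ['importance', 'read'] (min_width=15, slack=7)

Answer: 2 2 2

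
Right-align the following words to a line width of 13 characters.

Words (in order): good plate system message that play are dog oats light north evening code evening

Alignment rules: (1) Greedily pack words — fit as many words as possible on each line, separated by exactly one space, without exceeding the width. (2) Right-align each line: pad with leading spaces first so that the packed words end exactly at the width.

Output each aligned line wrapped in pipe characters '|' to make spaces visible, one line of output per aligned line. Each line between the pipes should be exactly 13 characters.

Answer: |   good plate|
|       system|
| message that|
| play are dog|
|   oats light|
|north evening|
| code evening|

Derivation:
Line 1: ['good', 'plate'] (min_width=10, slack=3)
Line 2: ['system'] (min_width=6, slack=7)
Line 3: ['message', 'that'] (min_width=12, slack=1)
Line 4: ['play', 'are', 'dog'] (min_width=12, slack=1)
Line 5: ['oats', 'light'] (min_width=10, slack=3)
Line 6: ['north', 'evening'] (min_width=13, slack=0)
Line 7: ['code', 'evening'] (min_width=12, slack=1)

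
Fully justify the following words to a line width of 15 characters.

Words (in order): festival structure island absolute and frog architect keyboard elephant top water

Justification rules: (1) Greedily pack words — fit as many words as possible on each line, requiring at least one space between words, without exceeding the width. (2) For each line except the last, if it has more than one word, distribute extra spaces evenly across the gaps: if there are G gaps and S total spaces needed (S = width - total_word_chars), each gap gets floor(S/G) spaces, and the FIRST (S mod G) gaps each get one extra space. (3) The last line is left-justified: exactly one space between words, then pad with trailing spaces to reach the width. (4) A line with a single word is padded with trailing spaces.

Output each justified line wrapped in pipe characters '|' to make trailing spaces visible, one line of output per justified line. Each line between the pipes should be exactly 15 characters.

Line 1: ['festival'] (min_width=8, slack=7)
Line 2: ['structure'] (min_width=9, slack=6)
Line 3: ['island', 'absolute'] (min_width=15, slack=0)
Line 4: ['and', 'frog'] (min_width=8, slack=7)
Line 5: ['architect'] (min_width=9, slack=6)
Line 6: ['keyboard'] (min_width=8, slack=7)
Line 7: ['elephant', 'top'] (min_width=12, slack=3)
Line 8: ['water'] (min_width=5, slack=10)

Answer: |festival       |
|structure      |
|island absolute|
|and        frog|
|architect      |
|keyboard       |
|elephant    top|
|water          |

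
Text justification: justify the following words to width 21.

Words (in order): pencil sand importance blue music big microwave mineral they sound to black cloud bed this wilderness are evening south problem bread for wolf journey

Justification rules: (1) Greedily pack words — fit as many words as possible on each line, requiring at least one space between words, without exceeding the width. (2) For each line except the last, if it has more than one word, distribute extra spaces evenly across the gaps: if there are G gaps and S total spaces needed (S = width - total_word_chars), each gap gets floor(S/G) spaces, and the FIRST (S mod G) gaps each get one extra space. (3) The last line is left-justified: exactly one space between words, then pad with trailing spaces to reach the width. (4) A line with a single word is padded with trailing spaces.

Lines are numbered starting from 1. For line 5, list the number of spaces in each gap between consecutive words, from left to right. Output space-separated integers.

Line 1: ['pencil', 'sand'] (min_width=11, slack=10)
Line 2: ['importance', 'blue', 'music'] (min_width=21, slack=0)
Line 3: ['big', 'microwave', 'mineral'] (min_width=21, slack=0)
Line 4: ['they', 'sound', 'to', 'black'] (min_width=19, slack=2)
Line 5: ['cloud', 'bed', 'this'] (min_width=14, slack=7)
Line 6: ['wilderness', 'are'] (min_width=14, slack=7)
Line 7: ['evening', 'south', 'problem'] (min_width=21, slack=0)
Line 8: ['bread', 'for', 'wolf'] (min_width=14, slack=7)
Line 9: ['journey'] (min_width=7, slack=14)

Answer: 5 4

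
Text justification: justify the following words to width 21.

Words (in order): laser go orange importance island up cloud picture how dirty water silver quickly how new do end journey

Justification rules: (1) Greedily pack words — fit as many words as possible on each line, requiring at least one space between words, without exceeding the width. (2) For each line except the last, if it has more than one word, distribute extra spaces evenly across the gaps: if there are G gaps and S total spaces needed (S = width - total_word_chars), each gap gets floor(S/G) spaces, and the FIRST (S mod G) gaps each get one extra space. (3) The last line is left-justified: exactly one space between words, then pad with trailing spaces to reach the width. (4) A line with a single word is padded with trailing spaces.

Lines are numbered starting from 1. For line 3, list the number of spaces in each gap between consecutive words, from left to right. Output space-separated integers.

Line 1: ['laser', 'go', 'orange'] (min_width=15, slack=6)
Line 2: ['importance', 'island', 'up'] (min_width=20, slack=1)
Line 3: ['cloud', 'picture', 'how'] (min_width=17, slack=4)
Line 4: ['dirty', 'water', 'silver'] (min_width=18, slack=3)
Line 5: ['quickly', 'how', 'new', 'do'] (min_width=18, slack=3)
Line 6: ['end', 'journey'] (min_width=11, slack=10)

Answer: 3 3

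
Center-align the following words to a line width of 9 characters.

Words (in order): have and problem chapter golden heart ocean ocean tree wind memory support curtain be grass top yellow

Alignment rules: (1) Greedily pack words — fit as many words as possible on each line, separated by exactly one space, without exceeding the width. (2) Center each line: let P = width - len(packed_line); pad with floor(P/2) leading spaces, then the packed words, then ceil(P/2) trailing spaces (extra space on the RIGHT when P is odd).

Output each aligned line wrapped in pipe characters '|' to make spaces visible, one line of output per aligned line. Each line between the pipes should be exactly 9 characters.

Answer: |have and |
| problem |
| chapter |
| golden  |
|  heart  |
|  ocean  |
|  ocean  |
|tree wind|
| memory  |
| support |
| curtain |
|be grass |
|   top   |
| yellow  |

Derivation:
Line 1: ['have', 'and'] (min_width=8, slack=1)
Line 2: ['problem'] (min_width=7, slack=2)
Line 3: ['chapter'] (min_width=7, slack=2)
Line 4: ['golden'] (min_width=6, slack=3)
Line 5: ['heart'] (min_width=5, slack=4)
Line 6: ['ocean'] (min_width=5, slack=4)
Line 7: ['ocean'] (min_width=5, slack=4)
Line 8: ['tree', 'wind'] (min_width=9, slack=0)
Line 9: ['memory'] (min_width=6, slack=3)
Line 10: ['support'] (min_width=7, slack=2)
Line 11: ['curtain'] (min_width=7, slack=2)
Line 12: ['be', 'grass'] (min_width=8, slack=1)
Line 13: ['top'] (min_width=3, slack=6)
Line 14: ['yellow'] (min_width=6, slack=3)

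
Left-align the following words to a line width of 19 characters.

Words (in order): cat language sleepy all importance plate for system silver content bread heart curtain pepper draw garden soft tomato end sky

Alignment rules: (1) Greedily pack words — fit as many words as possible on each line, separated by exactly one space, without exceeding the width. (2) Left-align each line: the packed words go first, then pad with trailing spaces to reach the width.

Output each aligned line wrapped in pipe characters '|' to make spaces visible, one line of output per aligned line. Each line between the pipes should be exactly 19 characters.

Answer: |cat language sleepy|
|all importance     |
|plate for system   |
|silver content     |
|bread heart curtain|
|pepper draw garden |
|soft tomato end sky|

Derivation:
Line 1: ['cat', 'language', 'sleepy'] (min_width=19, slack=0)
Line 2: ['all', 'importance'] (min_width=14, slack=5)
Line 3: ['plate', 'for', 'system'] (min_width=16, slack=3)
Line 4: ['silver', 'content'] (min_width=14, slack=5)
Line 5: ['bread', 'heart', 'curtain'] (min_width=19, slack=0)
Line 6: ['pepper', 'draw', 'garden'] (min_width=18, slack=1)
Line 7: ['soft', 'tomato', 'end', 'sky'] (min_width=19, slack=0)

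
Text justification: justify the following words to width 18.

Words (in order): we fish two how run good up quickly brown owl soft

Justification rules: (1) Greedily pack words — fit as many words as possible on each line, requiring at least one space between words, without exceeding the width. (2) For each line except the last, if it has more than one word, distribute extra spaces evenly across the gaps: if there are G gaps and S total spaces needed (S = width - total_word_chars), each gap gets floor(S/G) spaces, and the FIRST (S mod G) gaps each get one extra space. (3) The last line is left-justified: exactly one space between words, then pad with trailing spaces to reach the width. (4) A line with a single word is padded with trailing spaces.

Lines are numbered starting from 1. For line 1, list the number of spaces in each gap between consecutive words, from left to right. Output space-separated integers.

Line 1: ['we', 'fish', 'two', 'how'] (min_width=15, slack=3)
Line 2: ['run', 'good', 'up'] (min_width=11, slack=7)
Line 3: ['quickly', 'brown', 'owl'] (min_width=17, slack=1)
Line 4: ['soft'] (min_width=4, slack=14)

Answer: 2 2 2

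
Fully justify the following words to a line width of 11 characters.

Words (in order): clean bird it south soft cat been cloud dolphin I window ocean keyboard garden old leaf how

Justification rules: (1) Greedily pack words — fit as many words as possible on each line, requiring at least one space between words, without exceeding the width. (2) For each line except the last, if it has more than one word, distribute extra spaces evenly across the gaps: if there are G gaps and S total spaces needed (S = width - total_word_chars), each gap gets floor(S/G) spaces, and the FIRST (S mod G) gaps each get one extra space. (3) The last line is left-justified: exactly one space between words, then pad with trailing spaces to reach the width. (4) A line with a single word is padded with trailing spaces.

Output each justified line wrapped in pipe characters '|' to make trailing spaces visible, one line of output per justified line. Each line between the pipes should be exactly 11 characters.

Answer: |clean  bird|
|it    south|
|soft    cat|
|been  cloud|
|dolphin   I|
|window     |
|ocean      |
|keyboard   |
|garden  old|
|leaf how   |

Derivation:
Line 1: ['clean', 'bird'] (min_width=10, slack=1)
Line 2: ['it', 'south'] (min_width=8, slack=3)
Line 3: ['soft', 'cat'] (min_width=8, slack=3)
Line 4: ['been', 'cloud'] (min_width=10, slack=1)
Line 5: ['dolphin', 'I'] (min_width=9, slack=2)
Line 6: ['window'] (min_width=6, slack=5)
Line 7: ['ocean'] (min_width=5, slack=6)
Line 8: ['keyboard'] (min_width=8, slack=3)
Line 9: ['garden', 'old'] (min_width=10, slack=1)
Line 10: ['leaf', 'how'] (min_width=8, slack=3)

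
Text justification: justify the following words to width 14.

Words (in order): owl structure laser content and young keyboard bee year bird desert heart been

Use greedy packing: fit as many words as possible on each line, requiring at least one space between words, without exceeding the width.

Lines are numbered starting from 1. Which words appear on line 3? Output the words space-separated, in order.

Answer: and young

Derivation:
Line 1: ['owl', 'structure'] (min_width=13, slack=1)
Line 2: ['laser', 'content'] (min_width=13, slack=1)
Line 3: ['and', 'young'] (min_width=9, slack=5)
Line 4: ['keyboard', 'bee'] (min_width=12, slack=2)
Line 5: ['year', 'bird'] (min_width=9, slack=5)
Line 6: ['desert', 'heart'] (min_width=12, slack=2)
Line 7: ['been'] (min_width=4, slack=10)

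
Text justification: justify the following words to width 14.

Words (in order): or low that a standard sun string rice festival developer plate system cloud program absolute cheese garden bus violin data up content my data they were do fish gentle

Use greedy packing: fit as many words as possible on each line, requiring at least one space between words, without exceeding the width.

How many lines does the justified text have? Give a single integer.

Line 1: ['or', 'low', 'that', 'a'] (min_width=13, slack=1)
Line 2: ['standard', 'sun'] (min_width=12, slack=2)
Line 3: ['string', 'rice'] (min_width=11, slack=3)
Line 4: ['festival'] (min_width=8, slack=6)
Line 5: ['developer'] (min_width=9, slack=5)
Line 6: ['plate', 'system'] (min_width=12, slack=2)
Line 7: ['cloud', 'program'] (min_width=13, slack=1)
Line 8: ['absolute'] (min_width=8, slack=6)
Line 9: ['cheese', 'garden'] (min_width=13, slack=1)
Line 10: ['bus', 'violin'] (min_width=10, slack=4)
Line 11: ['data', 'up'] (min_width=7, slack=7)
Line 12: ['content', 'my'] (min_width=10, slack=4)
Line 13: ['data', 'they', 'were'] (min_width=14, slack=0)
Line 14: ['do', 'fish', 'gentle'] (min_width=14, slack=0)
Total lines: 14

Answer: 14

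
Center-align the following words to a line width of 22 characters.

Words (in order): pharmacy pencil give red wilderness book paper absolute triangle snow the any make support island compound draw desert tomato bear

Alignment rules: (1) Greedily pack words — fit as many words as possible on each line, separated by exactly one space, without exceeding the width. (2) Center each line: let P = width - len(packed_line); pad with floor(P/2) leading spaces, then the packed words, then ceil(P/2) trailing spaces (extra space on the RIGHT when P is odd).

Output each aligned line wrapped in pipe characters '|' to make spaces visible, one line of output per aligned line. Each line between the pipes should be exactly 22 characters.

Line 1: ['pharmacy', 'pencil', 'give'] (min_width=20, slack=2)
Line 2: ['red', 'wilderness', 'book'] (min_width=19, slack=3)
Line 3: ['paper', 'absolute'] (min_width=14, slack=8)
Line 4: ['triangle', 'snow', 'the', 'any'] (min_width=21, slack=1)
Line 5: ['make', 'support', 'island'] (min_width=19, slack=3)
Line 6: ['compound', 'draw', 'desert'] (min_width=20, slack=2)
Line 7: ['tomato', 'bear'] (min_width=11, slack=11)

Answer: | pharmacy pencil give |
| red wilderness book  |
|    paper absolute    |
|triangle snow the any |
| make support island  |
| compound draw desert |
|     tomato bear      |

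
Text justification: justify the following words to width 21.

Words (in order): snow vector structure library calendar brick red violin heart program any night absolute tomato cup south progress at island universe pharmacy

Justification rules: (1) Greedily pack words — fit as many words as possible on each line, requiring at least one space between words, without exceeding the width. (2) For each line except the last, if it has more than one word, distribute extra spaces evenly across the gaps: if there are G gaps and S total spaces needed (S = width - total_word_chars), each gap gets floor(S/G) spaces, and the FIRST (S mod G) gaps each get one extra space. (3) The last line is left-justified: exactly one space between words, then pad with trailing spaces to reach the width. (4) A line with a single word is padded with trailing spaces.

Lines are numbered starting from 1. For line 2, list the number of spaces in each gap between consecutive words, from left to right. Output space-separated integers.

Answer: 6

Derivation:
Line 1: ['snow', 'vector', 'structure'] (min_width=21, slack=0)
Line 2: ['library', 'calendar'] (min_width=16, slack=5)
Line 3: ['brick', 'red', 'violin'] (min_width=16, slack=5)
Line 4: ['heart', 'program', 'any'] (min_width=17, slack=4)
Line 5: ['night', 'absolute', 'tomato'] (min_width=21, slack=0)
Line 6: ['cup', 'south', 'progress', 'at'] (min_width=21, slack=0)
Line 7: ['island', 'universe'] (min_width=15, slack=6)
Line 8: ['pharmacy'] (min_width=8, slack=13)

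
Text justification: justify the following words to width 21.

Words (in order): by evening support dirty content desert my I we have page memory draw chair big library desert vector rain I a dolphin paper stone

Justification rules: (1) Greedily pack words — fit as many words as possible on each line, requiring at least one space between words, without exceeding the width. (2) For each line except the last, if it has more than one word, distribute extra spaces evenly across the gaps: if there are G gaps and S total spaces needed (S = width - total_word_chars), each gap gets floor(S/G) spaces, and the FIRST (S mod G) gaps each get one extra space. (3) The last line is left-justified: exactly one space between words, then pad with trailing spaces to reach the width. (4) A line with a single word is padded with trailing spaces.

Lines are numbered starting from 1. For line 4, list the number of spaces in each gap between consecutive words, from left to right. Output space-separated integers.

Line 1: ['by', 'evening', 'support'] (min_width=18, slack=3)
Line 2: ['dirty', 'content', 'desert'] (min_width=20, slack=1)
Line 3: ['my', 'I', 'we', 'have', 'page'] (min_width=17, slack=4)
Line 4: ['memory', 'draw', 'chair', 'big'] (min_width=21, slack=0)
Line 5: ['library', 'desert', 'vector'] (min_width=21, slack=0)
Line 6: ['rain', 'I', 'a', 'dolphin'] (min_width=16, slack=5)
Line 7: ['paper', 'stone'] (min_width=11, slack=10)

Answer: 1 1 1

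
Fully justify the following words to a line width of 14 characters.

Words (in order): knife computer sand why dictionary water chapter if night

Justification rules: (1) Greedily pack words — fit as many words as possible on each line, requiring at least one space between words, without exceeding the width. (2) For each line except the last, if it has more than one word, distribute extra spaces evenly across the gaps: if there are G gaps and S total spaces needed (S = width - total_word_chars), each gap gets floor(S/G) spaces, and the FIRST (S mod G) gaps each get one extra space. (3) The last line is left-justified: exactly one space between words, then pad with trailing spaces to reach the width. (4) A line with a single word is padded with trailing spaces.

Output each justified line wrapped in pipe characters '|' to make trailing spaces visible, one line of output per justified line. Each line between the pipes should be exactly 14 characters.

Answer: |knife computer|
|sand       why|
|dictionary    |
|water  chapter|
|if night      |

Derivation:
Line 1: ['knife', 'computer'] (min_width=14, slack=0)
Line 2: ['sand', 'why'] (min_width=8, slack=6)
Line 3: ['dictionary'] (min_width=10, slack=4)
Line 4: ['water', 'chapter'] (min_width=13, slack=1)
Line 5: ['if', 'night'] (min_width=8, slack=6)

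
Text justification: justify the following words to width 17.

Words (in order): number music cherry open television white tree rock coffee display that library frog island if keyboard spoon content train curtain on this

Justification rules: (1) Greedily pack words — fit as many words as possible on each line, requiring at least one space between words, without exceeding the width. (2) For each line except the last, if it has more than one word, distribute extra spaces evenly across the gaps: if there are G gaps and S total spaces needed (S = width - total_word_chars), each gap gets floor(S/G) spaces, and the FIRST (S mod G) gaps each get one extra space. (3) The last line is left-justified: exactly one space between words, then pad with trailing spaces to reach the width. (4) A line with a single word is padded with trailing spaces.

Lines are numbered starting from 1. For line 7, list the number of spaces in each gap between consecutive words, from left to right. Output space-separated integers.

Line 1: ['number', 'music'] (min_width=12, slack=5)
Line 2: ['cherry', 'open'] (min_width=11, slack=6)
Line 3: ['television', 'white'] (min_width=16, slack=1)
Line 4: ['tree', 'rock', 'coffee'] (min_width=16, slack=1)
Line 5: ['display', 'that'] (min_width=12, slack=5)
Line 6: ['library', 'frog'] (min_width=12, slack=5)
Line 7: ['island', 'if'] (min_width=9, slack=8)
Line 8: ['keyboard', 'spoon'] (min_width=14, slack=3)
Line 9: ['content', 'train'] (min_width=13, slack=4)
Line 10: ['curtain', 'on', 'this'] (min_width=15, slack=2)

Answer: 9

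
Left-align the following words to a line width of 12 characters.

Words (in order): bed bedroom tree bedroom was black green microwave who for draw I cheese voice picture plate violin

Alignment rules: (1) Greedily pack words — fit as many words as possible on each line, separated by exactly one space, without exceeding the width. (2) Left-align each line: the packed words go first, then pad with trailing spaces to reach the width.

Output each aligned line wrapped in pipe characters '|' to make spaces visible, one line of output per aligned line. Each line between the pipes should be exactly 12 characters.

Answer: |bed bedroom |
|tree bedroom|
|was black   |
|green       |
|microwave   |
|who for draw|
|I cheese    |
|voice       |
|picture     |
|plate violin|

Derivation:
Line 1: ['bed', 'bedroom'] (min_width=11, slack=1)
Line 2: ['tree', 'bedroom'] (min_width=12, slack=0)
Line 3: ['was', 'black'] (min_width=9, slack=3)
Line 4: ['green'] (min_width=5, slack=7)
Line 5: ['microwave'] (min_width=9, slack=3)
Line 6: ['who', 'for', 'draw'] (min_width=12, slack=0)
Line 7: ['I', 'cheese'] (min_width=8, slack=4)
Line 8: ['voice'] (min_width=5, slack=7)
Line 9: ['picture'] (min_width=7, slack=5)
Line 10: ['plate', 'violin'] (min_width=12, slack=0)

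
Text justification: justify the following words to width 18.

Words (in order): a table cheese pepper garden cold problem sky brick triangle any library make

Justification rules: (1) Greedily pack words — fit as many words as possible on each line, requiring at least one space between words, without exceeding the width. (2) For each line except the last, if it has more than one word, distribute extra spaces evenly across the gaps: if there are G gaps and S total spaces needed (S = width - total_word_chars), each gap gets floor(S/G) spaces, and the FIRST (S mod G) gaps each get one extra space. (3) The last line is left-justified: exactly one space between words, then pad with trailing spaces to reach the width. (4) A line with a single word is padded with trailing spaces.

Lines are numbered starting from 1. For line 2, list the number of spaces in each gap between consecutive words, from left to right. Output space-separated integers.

Line 1: ['a', 'table', 'cheese'] (min_width=14, slack=4)
Line 2: ['pepper', 'garden', 'cold'] (min_width=18, slack=0)
Line 3: ['problem', 'sky', 'brick'] (min_width=17, slack=1)
Line 4: ['triangle', 'any'] (min_width=12, slack=6)
Line 5: ['library', 'make'] (min_width=12, slack=6)

Answer: 1 1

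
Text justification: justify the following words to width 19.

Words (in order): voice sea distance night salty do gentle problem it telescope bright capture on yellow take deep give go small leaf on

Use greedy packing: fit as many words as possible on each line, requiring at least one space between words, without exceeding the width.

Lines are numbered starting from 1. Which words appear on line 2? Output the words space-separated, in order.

Answer: night salty do

Derivation:
Line 1: ['voice', 'sea', 'distance'] (min_width=18, slack=1)
Line 2: ['night', 'salty', 'do'] (min_width=14, slack=5)
Line 3: ['gentle', 'problem', 'it'] (min_width=17, slack=2)
Line 4: ['telescope', 'bright'] (min_width=16, slack=3)
Line 5: ['capture', 'on', 'yellow'] (min_width=17, slack=2)
Line 6: ['take', 'deep', 'give', 'go'] (min_width=17, slack=2)
Line 7: ['small', 'leaf', 'on'] (min_width=13, slack=6)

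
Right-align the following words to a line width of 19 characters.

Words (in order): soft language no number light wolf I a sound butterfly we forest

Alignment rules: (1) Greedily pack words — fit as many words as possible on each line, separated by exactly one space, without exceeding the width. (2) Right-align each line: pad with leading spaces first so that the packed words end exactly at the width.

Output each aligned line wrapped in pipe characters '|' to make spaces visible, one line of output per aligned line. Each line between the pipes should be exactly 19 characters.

Line 1: ['soft', 'language', 'no'] (min_width=16, slack=3)
Line 2: ['number', 'light', 'wolf', 'I'] (min_width=19, slack=0)
Line 3: ['a', 'sound', 'butterfly'] (min_width=17, slack=2)
Line 4: ['we', 'forest'] (min_width=9, slack=10)

Answer: |   soft language no|
|number light wolf I|
|  a sound butterfly|
|          we forest|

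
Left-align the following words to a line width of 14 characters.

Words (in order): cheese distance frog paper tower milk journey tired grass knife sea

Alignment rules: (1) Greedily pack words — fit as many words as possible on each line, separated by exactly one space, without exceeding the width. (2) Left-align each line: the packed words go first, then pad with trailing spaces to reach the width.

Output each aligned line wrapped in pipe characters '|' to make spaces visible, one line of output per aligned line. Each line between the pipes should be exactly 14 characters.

Answer: |cheese        |
|distance frog |
|paper tower   |
|milk journey  |
|tired grass   |
|knife sea     |

Derivation:
Line 1: ['cheese'] (min_width=6, slack=8)
Line 2: ['distance', 'frog'] (min_width=13, slack=1)
Line 3: ['paper', 'tower'] (min_width=11, slack=3)
Line 4: ['milk', 'journey'] (min_width=12, slack=2)
Line 5: ['tired', 'grass'] (min_width=11, slack=3)
Line 6: ['knife', 'sea'] (min_width=9, slack=5)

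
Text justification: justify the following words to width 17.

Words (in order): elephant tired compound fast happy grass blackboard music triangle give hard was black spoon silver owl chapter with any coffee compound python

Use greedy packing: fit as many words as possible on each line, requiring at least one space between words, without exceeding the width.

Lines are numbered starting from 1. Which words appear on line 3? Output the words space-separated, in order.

Answer: happy grass

Derivation:
Line 1: ['elephant', 'tired'] (min_width=14, slack=3)
Line 2: ['compound', 'fast'] (min_width=13, slack=4)
Line 3: ['happy', 'grass'] (min_width=11, slack=6)
Line 4: ['blackboard', 'music'] (min_width=16, slack=1)
Line 5: ['triangle', 'give'] (min_width=13, slack=4)
Line 6: ['hard', 'was', 'black'] (min_width=14, slack=3)
Line 7: ['spoon', 'silver', 'owl'] (min_width=16, slack=1)
Line 8: ['chapter', 'with', 'any'] (min_width=16, slack=1)
Line 9: ['coffee', 'compound'] (min_width=15, slack=2)
Line 10: ['python'] (min_width=6, slack=11)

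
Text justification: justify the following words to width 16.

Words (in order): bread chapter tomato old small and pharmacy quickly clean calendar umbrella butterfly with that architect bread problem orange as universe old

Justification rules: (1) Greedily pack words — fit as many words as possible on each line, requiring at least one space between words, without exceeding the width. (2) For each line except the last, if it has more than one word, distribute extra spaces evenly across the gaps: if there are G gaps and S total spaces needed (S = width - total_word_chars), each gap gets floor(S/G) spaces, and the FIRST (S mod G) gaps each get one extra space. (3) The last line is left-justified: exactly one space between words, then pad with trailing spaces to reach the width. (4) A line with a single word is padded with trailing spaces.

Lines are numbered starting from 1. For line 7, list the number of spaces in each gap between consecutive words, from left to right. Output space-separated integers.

Answer: 3

Derivation:
Line 1: ['bread', 'chapter'] (min_width=13, slack=3)
Line 2: ['tomato', 'old', 'small'] (min_width=16, slack=0)
Line 3: ['and', 'pharmacy'] (min_width=12, slack=4)
Line 4: ['quickly', 'clean'] (min_width=13, slack=3)
Line 5: ['calendar'] (min_width=8, slack=8)
Line 6: ['umbrella'] (min_width=8, slack=8)
Line 7: ['butterfly', 'with'] (min_width=14, slack=2)
Line 8: ['that', 'architect'] (min_width=14, slack=2)
Line 9: ['bread', 'problem'] (min_width=13, slack=3)
Line 10: ['orange', 'as'] (min_width=9, slack=7)
Line 11: ['universe', 'old'] (min_width=12, slack=4)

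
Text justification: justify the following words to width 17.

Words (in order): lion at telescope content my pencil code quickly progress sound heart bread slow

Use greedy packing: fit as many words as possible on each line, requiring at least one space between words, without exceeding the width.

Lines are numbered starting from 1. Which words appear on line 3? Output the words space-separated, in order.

Line 1: ['lion', 'at', 'telescope'] (min_width=17, slack=0)
Line 2: ['content', 'my', 'pencil'] (min_width=17, slack=0)
Line 3: ['code', 'quickly'] (min_width=12, slack=5)
Line 4: ['progress', 'sound'] (min_width=14, slack=3)
Line 5: ['heart', 'bread', 'slow'] (min_width=16, slack=1)

Answer: code quickly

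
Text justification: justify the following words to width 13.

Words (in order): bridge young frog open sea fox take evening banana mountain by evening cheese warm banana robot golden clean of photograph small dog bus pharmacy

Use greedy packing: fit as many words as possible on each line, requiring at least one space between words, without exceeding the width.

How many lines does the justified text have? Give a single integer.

Answer: 13

Derivation:
Line 1: ['bridge', 'young'] (min_width=12, slack=1)
Line 2: ['frog', 'open', 'sea'] (min_width=13, slack=0)
Line 3: ['fox', 'take'] (min_width=8, slack=5)
Line 4: ['evening'] (min_width=7, slack=6)
Line 5: ['banana'] (min_width=6, slack=7)
Line 6: ['mountain', 'by'] (min_width=11, slack=2)
Line 7: ['evening'] (min_width=7, slack=6)
Line 8: ['cheese', 'warm'] (min_width=11, slack=2)
Line 9: ['banana', 'robot'] (min_width=12, slack=1)
Line 10: ['golden', 'clean'] (min_width=12, slack=1)
Line 11: ['of', 'photograph'] (min_width=13, slack=0)
Line 12: ['small', 'dog', 'bus'] (min_width=13, slack=0)
Line 13: ['pharmacy'] (min_width=8, slack=5)
Total lines: 13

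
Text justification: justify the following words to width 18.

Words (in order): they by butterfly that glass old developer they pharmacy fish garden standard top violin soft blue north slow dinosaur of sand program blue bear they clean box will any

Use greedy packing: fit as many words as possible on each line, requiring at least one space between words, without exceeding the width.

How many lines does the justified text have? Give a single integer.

Answer: 11

Derivation:
Line 1: ['they', 'by', 'butterfly'] (min_width=17, slack=1)
Line 2: ['that', 'glass', 'old'] (min_width=14, slack=4)
Line 3: ['developer', 'they'] (min_width=14, slack=4)
Line 4: ['pharmacy', 'fish'] (min_width=13, slack=5)
Line 5: ['garden', 'standard'] (min_width=15, slack=3)
Line 6: ['top', 'violin', 'soft'] (min_width=15, slack=3)
Line 7: ['blue', 'north', 'slow'] (min_width=15, slack=3)
Line 8: ['dinosaur', 'of', 'sand'] (min_width=16, slack=2)
Line 9: ['program', 'blue', 'bear'] (min_width=17, slack=1)
Line 10: ['they', 'clean', 'box'] (min_width=14, slack=4)
Line 11: ['will', 'any'] (min_width=8, slack=10)
Total lines: 11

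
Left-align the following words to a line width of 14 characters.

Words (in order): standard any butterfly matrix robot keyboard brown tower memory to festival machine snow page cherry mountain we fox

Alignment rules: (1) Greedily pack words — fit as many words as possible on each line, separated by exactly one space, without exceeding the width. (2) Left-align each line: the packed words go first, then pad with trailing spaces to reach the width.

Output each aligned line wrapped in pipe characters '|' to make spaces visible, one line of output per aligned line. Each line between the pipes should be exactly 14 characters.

Answer: |standard any  |
|butterfly     |
|matrix robot  |
|keyboard brown|
|tower memory  |
|to festival   |
|machine snow  |
|page cherry   |
|mountain we   |
|fox           |

Derivation:
Line 1: ['standard', 'any'] (min_width=12, slack=2)
Line 2: ['butterfly'] (min_width=9, slack=5)
Line 3: ['matrix', 'robot'] (min_width=12, slack=2)
Line 4: ['keyboard', 'brown'] (min_width=14, slack=0)
Line 5: ['tower', 'memory'] (min_width=12, slack=2)
Line 6: ['to', 'festival'] (min_width=11, slack=3)
Line 7: ['machine', 'snow'] (min_width=12, slack=2)
Line 8: ['page', 'cherry'] (min_width=11, slack=3)
Line 9: ['mountain', 'we'] (min_width=11, slack=3)
Line 10: ['fox'] (min_width=3, slack=11)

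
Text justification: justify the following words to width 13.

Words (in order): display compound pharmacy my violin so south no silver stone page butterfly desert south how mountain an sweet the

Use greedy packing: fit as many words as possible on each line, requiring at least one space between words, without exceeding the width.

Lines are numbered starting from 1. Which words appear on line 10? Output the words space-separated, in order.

Answer: how mountain

Derivation:
Line 1: ['display'] (min_width=7, slack=6)
Line 2: ['compound'] (min_width=8, slack=5)
Line 3: ['pharmacy', 'my'] (min_width=11, slack=2)
Line 4: ['violin', 'so'] (min_width=9, slack=4)
Line 5: ['south', 'no'] (min_width=8, slack=5)
Line 6: ['silver', 'stone'] (min_width=12, slack=1)
Line 7: ['page'] (min_width=4, slack=9)
Line 8: ['butterfly'] (min_width=9, slack=4)
Line 9: ['desert', 'south'] (min_width=12, slack=1)
Line 10: ['how', 'mountain'] (min_width=12, slack=1)
Line 11: ['an', 'sweet', 'the'] (min_width=12, slack=1)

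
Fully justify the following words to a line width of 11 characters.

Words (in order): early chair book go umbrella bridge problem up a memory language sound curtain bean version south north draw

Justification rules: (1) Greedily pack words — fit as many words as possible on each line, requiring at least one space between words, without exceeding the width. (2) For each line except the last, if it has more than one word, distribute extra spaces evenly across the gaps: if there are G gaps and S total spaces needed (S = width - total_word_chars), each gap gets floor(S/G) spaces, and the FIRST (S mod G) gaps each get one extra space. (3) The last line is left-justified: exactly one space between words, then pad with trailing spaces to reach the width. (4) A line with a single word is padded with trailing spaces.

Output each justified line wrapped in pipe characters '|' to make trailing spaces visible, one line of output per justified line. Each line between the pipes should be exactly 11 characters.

Answer: |early chair|
|book     go|
|umbrella   |
|bridge     |
|problem  up|
|a    memory|
|language   |
|sound      |
|curtain    |
|bean       |
|version    |
|south north|
|draw       |

Derivation:
Line 1: ['early', 'chair'] (min_width=11, slack=0)
Line 2: ['book', 'go'] (min_width=7, slack=4)
Line 3: ['umbrella'] (min_width=8, slack=3)
Line 4: ['bridge'] (min_width=6, slack=5)
Line 5: ['problem', 'up'] (min_width=10, slack=1)
Line 6: ['a', 'memory'] (min_width=8, slack=3)
Line 7: ['language'] (min_width=8, slack=3)
Line 8: ['sound'] (min_width=5, slack=6)
Line 9: ['curtain'] (min_width=7, slack=4)
Line 10: ['bean'] (min_width=4, slack=7)
Line 11: ['version'] (min_width=7, slack=4)
Line 12: ['south', 'north'] (min_width=11, slack=0)
Line 13: ['draw'] (min_width=4, slack=7)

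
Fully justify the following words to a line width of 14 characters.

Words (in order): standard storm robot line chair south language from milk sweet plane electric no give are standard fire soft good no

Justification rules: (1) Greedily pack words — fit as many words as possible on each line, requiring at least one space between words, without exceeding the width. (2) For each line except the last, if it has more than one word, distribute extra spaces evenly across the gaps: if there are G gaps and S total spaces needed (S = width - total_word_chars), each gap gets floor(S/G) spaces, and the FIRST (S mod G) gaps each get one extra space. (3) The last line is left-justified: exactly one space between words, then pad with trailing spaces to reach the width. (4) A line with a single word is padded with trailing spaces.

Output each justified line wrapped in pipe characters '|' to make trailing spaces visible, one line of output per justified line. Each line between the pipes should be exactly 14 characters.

Line 1: ['standard', 'storm'] (min_width=14, slack=0)
Line 2: ['robot', 'line'] (min_width=10, slack=4)
Line 3: ['chair', 'south'] (min_width=11, slack=3)
Line 4: ['language', 'from'] (min_width=13, slack=1)
Line 5: ['milk', 'sweet'] (min_width=10, slack=4)
Line 6: ['plane', 'electric'] (min_width=14, slack=0)
Line 7: ['no', 'give', 'are'] (min_width=11, slack=3)
Line 8: ['standard', 'fire'] (min_width=13, slack=1)
Line 9: ['soft', 'good', 'no'] (min_width=12, slack=2)

Answer: |standard storm|
|robot     line|
|chair    south|
|language  from|
|milk     sweet|
|plane electric|
|no   give  are|
|standard  fire|
|soft good no  |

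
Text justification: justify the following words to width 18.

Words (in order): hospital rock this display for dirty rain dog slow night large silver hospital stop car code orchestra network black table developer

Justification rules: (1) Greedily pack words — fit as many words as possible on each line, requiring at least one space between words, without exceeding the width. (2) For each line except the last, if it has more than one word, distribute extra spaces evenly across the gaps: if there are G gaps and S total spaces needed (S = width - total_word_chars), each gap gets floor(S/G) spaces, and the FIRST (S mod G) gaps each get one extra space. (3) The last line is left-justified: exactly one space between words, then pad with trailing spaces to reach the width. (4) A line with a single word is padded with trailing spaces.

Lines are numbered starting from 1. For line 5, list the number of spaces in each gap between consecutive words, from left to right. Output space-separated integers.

Answer: 2 1

Derivation:
Line 1: ['hospital', 'rock', 'this'] (min_width=18, slack=0)
Line 2: ['display', 'for', 'dirty'] (min_width=17, slack=1)
Line 3: ['rain', 'dog', 'slow'] (min_width=13, slack=5)
Line 4: ['night', 'large', 'silver'] (min_width=18, slack=0)
Line 5: ['hospital', 'stop', 'car'] (min_width=17, slack=1)
Line 6: ['code', 'orchestra'] (min_width=14, slack=4)
Line 7: ['network', 'black'] (min_width=13, slack=5)
Line 8: ['table', 'developer'] (min_width=15, slack=3)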